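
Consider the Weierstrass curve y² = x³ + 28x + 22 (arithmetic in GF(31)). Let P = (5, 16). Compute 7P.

Double-and-add on 7 = (111)₂. Start with P = (5, 16) for the leading 1-bit.
double: tangent at (5, 16): λ = (3·5² + 28)/(2·16) ≡ 10/1. 1⁻¹ ≡ 1 (mod 31), so λ ≡ 10·1 ≡ 10.
  x = λ² - 5 - 5 = 100 - 10 ≡ 28; y = λ·(5 - 28) - 16 ≡ 2. → (28, 2)
add P: (28, 2) + (5, 16). λ = (16 - 2)/(5 - 28) ≡ 14/8 mod 31. 8⁻¹ ≡ 4 (mod 31) since 8·4 = 32 ≡ 1, so λ ≡ 25.
  x = λ² - 28 - 5 = 625 - 33 ≡ 3; y = λ·(28 - 3) - 2 ≡ 3. → (3, 3)
double: tangent at (3, 3): λ = (3·3² + 28)/(2·3) ≡ 24/6. 6⁻¹ ≡ 26 (mod 31) since 6·26 = 156 ≡ 1, so λ ≡ 24·26 ≡ 4.
  x = λ² - 3 - 3 = 16 - 6 ≡ 10; y = λ·(3 - 10) - 3 ≡ 0. → (10, 0)
add P: (10, 0) + (5, 16). λ = (16 - 0)/(5 - 10) ≡ 16/26 mod 31. 26⁻¹ ≡ 6 (mod 31) since 26·6 = 156 ≡ 1, so λ ≡ 3.
  x = λ² - 10 - 5 = 9 - 15 ≡ 25; y = λ·(10 - 25) - 0 ≡ 17. → (25, 17)

(25, 17)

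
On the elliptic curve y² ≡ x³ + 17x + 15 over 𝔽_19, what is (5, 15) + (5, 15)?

(13, 1)

tangent at (5, 15): λ = (3·5² + 17)/(2·15) ≡ 16/11. 11⁻¹ ≡ 7 (mod 19), so λ ≡ 16·7 ≡ 17.
  x = λ² - 5 - 5 = 289 - 10 ≡ 13; y = λ·(5 - 13) - 15 ≡ 1. → (13, 1)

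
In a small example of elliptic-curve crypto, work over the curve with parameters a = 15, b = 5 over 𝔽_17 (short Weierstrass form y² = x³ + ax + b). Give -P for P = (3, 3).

-(3, 3) = (3, -3 mod 17) = (3, 14).

(3, 14)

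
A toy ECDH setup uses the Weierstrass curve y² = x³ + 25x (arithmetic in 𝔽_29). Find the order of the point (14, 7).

2P: tangent at (14, 7): λ = (3·14² + 25)/(2·7) ≡ 4/14. 14⁻¹ ≡ 27 (mod 29), so λ ≡ 4·27 ≡ 21.
  x = λ² - 14 - 14 = 441 - 28 ≡ 7; y = λ·(14 - 7) - 7 ≡ 24. → (7, 24)
3P: (7, 24) + (14, 7). λ = (7 - 24)/(14 - 7) ≡ 12/7 mod 29. 7⁻¹ ≡ 25 (mod 29), so λ ≡ 10.
  x = λ² - 7 - 14 = 100 - 21 ≡ 21; y = λ·(7 - 21) - 24 ≡ 10. → (21, 10)
4P: (21, 10) + (14, 7). λ = (7 - 10)/(14 - 21) ≡ 26/22 mod 29. 22⁻¹ ≡ 4 (mod 29), so λ ≡ 17.
  x = λ² - 21 - 14 = 289 - 35 ≡ 22; y = λ·(21 - 22) - 10 ≡ 2. → (22, 2)
5P: (22, 2) + (14, 7). λ = (7 - 2)/(14 - 22) ≡ 5/21 mod 29. 21⁻¹ ≡ 18 (mod 29), so λ ≡ 3.
  x = λ² - 22 - 14 = 9 - 36 ≡ 2; y = λ·(22 - 2) - 2 ≡ 0. → (2, 0)
6P: (2, 0) + (14, 7). λ = (7 - 0)/(14 - 2) ≡ 7/12 mod 29. 12⁻¹ ≡ 17 (mod 29) since 12·17 = 204 ≡ 1, so λ ≡ 3.
  x = λ² - 2 - 14 = 9 - 16 ≡ 22; y = λ·(2 - 22) - 0 ≡ 27. → (22, 27)
7P: (22, 27) + (14, 7). λ = (7 - 27)/(14 - 22) ≡ 9/21 mod 29. 21⁻¹ ≡ 18 (mod 29) since 21·18 = 378 ≡ 1, so λ ≡ 17.
  x = λ² - 22 - 14 = 289 - 36 ≡ 21; y = λ·(22 - 21) - 27 ≡ 19. → (21, 19)
8P: (21, 19) + (14, 7). λ = (7 - 19)/(14 - 21) ≡ 17/22 mod 29. 22⁻¹ ≡ 4 (mod 29), so λ ≡ 10.
  x = λ² - 21 - 14 = 100 - 35 ≡ 7; y = λ·(21 - 7) - 19 ≡ 5. → (7, 5)
9P: (7, 5) + (14, 7). λ = (7 - 5)/(14 - 7) ≡ 2/7 mod 29. 7⁻¹ ≡ 25 (mod 29), so λ ≡ 21.
  x = λ² - 7 - 14 = 441 - 21 ≡ 14; y = λ·(7 - 14) - 5 ≡ 22. → (14, 22)
10P: (14, 22) + (14, 7): same x and y₁ ≡ -y₂, so the sum is O.
10P = O, so the order is 10.

10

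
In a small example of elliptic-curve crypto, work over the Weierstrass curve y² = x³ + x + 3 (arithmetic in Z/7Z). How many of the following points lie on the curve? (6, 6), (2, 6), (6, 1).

(6, 6): 6² ≡ 1, rhs ≡ 1 → on.
(2, 6): 6² ≡ 1, rhs ≡ 6 → off.
(6, 1): 1² ≡ 1, rhs ≡ 1 → on.

2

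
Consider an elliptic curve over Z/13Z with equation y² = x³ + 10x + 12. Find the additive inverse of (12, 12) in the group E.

(12, 1)

-(12, 12) = (12, -12 mod 13) = (12, 1).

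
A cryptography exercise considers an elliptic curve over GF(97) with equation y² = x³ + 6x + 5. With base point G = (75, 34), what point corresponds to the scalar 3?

Repeated addition: build up to 3G.
2G: tangent at (75, 34): λ = (3·75² + 6)/(2·34) ≡ 3/68. 68⁻¹ ≡ 10 (mod 97), so λ ≡ 3·10 ≡ 30.
  x = λ² - 75 - 75 = 900 - 150 ≡ 71; y = λ·(75 - 71) - 34 ≡ 86. → (71, 86)
3G: (71, 86) + (75, 34). λ = (34 - 86)/(75 - 71) ≡ 45/4 mod 97. 4⁻¹ ≡ 73 (mod 97), so λ ≡ 84.
  x = λ² - 71 - 75 = 7056 - 146 ≡ 23; y = λ·(71 - 23) - 86 ≡ 66. → (23, 66)

(23, 66)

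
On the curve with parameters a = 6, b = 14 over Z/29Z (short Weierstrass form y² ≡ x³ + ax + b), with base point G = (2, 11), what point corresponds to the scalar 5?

Repeated addition: build up to 5G.
2G: tangent at (2, 11): λ = (3·2² + 6)/(2·11) ≡ 18/22. 22⁻¹ ≡ 4 (mod 29) since 22·4 = 88 ≡ 1, so λ ≡ 18·4 ≡ 14.
  x = λ² - 2 - 2 = 196 - 4 ≡ 18; y = λ·(2 - 18) - 11 ≡ 26. → (18, 26)
3G: (18, 26) + (2, 11). λ = (11 - 26)/(2 - 18) ≡ 14/13 mod 29. 13⁻¹ ≡ 9 (mod 29), so λ ≡ 10.
  x = λ² - 18 - 2 = 100 - 20 ≡ 22; y = λ·(18 - 22) - 26 ≡ 21. → (22, 21)
4G: (22, 21) + (2, 11). λ = (11 - 21)/(2 - 22) ≡ 19/9 mod 29. 9⁻¹ ≡ 13 (mod 29), so λ ≡ 15.
  x = λ² - 22 - 2 = 225 - 24 ≡ 27; y = λ·(22 - 27) - 21 ≡ 20. → (27, 20)
5G: (27, 20) + (2, 11). λ = (11 - 20)/(2 - 27) ≡ 20/4 mod 29. 4⁻¹ ≡ 22 (mod 29), so λ ≡ 5.
  x = λ² - 27 - 2 = 25 - 29 ≡ 25; y = λ·(27 - 25) - 20 ≡ 19. → (25, 19)

(25, 19)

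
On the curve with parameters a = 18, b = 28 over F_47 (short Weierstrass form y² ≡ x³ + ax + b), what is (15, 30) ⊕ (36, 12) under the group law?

(14, 43)

(15, 30) + (36, 12). λ = (12 - 30)/(36 - 15) ≡ 29/21 mod 47. 21⁻¹ ≡ 9 (mod 47), so λ ≡ 26.
  x = λ² - 15 - 36 = 676 - 51 ≡ 14; y = λ·(15 - 14) - 30 ≡ 43. → (14, 43)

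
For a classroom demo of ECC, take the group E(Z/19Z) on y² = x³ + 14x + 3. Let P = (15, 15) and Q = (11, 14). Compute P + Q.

(18, 8)

(15, 15) + (11, 14). λ = (14 - 15)/(11 - 15) ≡ 18/15 mod 19. 15⁻¹ ≡ 14 (mod 19) since 15·14 = 210 ≡ 1, so λ ≡ 5.
  x = λ² - 15 - 11 = 25 - 26 ≡ 18; y = λ·(15 - 18) - 15 ≡ 8. → (18, 8)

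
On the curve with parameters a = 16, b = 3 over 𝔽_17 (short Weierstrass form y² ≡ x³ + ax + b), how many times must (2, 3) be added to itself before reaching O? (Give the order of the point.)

5

2P: tangent at (2, 3): λ = (3·2² + 16)/(2·3) ≡ 11/6. 6⁻¹ ≡ 3 (mod 17), so λ ≡ 11·3 ≡ 16.
  x = λ² - 2 - 2 = 256 - 4 ≡ 14; y = λ·(2 - 14) - 3 ≡ 9. → (14, 9)
3P: (14, 9) + (2, 3). λ = (3 - 9)/(2 - 14) ≡ 11/5 mod 17. 5⁻¹ ≡ 7 (mod 17) since 5·7 = 35 ≡ 1, so λ ≡ 9.
  x = λ² - 14 - 2 = 81 - 16 ≡ 14; y = λ·(14 - 14) - 9 ≡ 8. → (14, 8)
4P: (14, 8) + (2, 3). λ = (3 - 8)/(2 - 14) ≡ 12/5 mod 17. 5⁻¹ ≡ 7 (mod 17), so λ ≡ 16.
  x = λ² - 14 - 2 = 256 - 16 ≡ 2; y = λ·(14 - 2) - 8 ≡ 14. → (2, 14)
5P: (2, 14) + (2, 3): same x and y₁ ≡ -y₂, so the sum is O.
5P = O, so the order is 5.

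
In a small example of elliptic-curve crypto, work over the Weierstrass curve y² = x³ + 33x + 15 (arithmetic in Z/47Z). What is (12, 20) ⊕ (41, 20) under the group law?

(12, 20) + (41, 20). λ = (20 - 20)/(41 - 12) ≡ 0/29 mod 47. 29⁻¹ ≡ 13 (mod 47) since 29·13 = 377 ≡ 1, so λ ≡ 0.
  x = λ² - 12 - 41 = 0 - 53 ≡ 41; y = λ·(12 - 41) - 20 ≡ 27. → (41, 27)

(41, 27)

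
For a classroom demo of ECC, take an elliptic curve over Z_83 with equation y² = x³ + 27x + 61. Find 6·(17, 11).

Write P = (17, 11).
Repeated addition: build up to 6P.
2P: tangent at (17, 11): λ = (3·17² + 27)/(2·11) ≡ 64/22. 22⁻¹ ≡ 34 (mod 83) since 22·34 = 748 ≡ 1, so λ ≡ 64·34 ≡ 18.
  x = λ² - 17 - 17 = 324 - 34 ≡ 41; y = λ·(17 - 41) - 11 ≡ 55. → (41, 55)
3P: (41, 55) + (17, 11). λ = (11 - 55)/(17 - 41) ≡ 39/59 mod 83. 59⁻¹ ≡ 38 (mod 83), so λ ≡ 71.
  x = λ² - 41 - 17 = 5041 - 58 ≡ 3; y = λ·(41 - 3) - 55 ≡ 70. → (3, 70)
4P: (3, 70) + (17, 11). λ = (11 - 70)/(17 - 3) ≡ 24/14 mod 83. 14⁻¹ ≡ 6 (mod 83) since 14·6 = 84 ≡ 1, so λ ≡ 61.
  x = λ² - 3 - 17 = 3721 - 20 ≡ 49; y = λ·(3 - 49) - 70 ≡ 29. → (49, 29)
5P: (49, 29) + (17, 11). λ = (11 - 29)/(17 - 49) ≡ 65/51 mod 83. 51⁻¹ ≡ 70 (mod 83), so λ ≡ 68.
  x = λ² - 49 - 17 = 4624 - 66 ≡ 76; y = λ·(49 - 76) - 29 ≡ 44. → (76, 44)
6P: (76, 44) + (17, 11). λ = (11 - 44)/(17 - 76) ≡ 50/24 mod 83. 24⁻¹ ≡ 45 (mod 83) since 24·45 = 1080 ≡ 1, so λ ≡ 9.
  x = λ² - 76 - 17 = 81 - 93 ≡ 71; y = λ·(76 - 71) - 44 ≡ 1. → (71, 1)

(71, 1)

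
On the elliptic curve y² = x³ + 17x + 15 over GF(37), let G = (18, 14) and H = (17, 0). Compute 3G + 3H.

(5, 22)

First 3G:
Repeated addition: build up to 3G.
2G: tangent at (18, 14): λ = (3·18² + 17)/(2·14) ≡ 27/28. 28⁻¹ ≡ 4 (mod 37), so λ ≡ 27·4 ≡ 34.
  x = λ² - 18 - 18 = 1156 - 36 ≡ 10; y = λ·(18 - 10) - 14 ≡ 36. → (10, 36)
3G: (10, 36) + (18, 14). λ = (14 - 36)/(18 - 10) ≡ 15/8 mod 37. 8⁻¹ ≡ 14 (mod 37) since 8·14 = 112 ≡ 1, so λ ≡ 25.
  x = λ² - 10 - 18 = 625 - 28 ≡ 5; y = λ·(10 - 5) - 36 ≡ 15. → (5, 15)
3G = (5, 15).
Next 3H:
Repeated addition: build up to 3H.
2H: (17, 0) + (17, 0): same x and y₁ ≡ -y₂, so the sum is O.
3H: O + (17, 0) = (17, 0) (identity).
3H = (17, 0).
Finally 3G + 3H:
(5, 15) + (17, 0). λ = (0 - 15)/(17 - 5) ≡ 22/12 mod 37. 12⁻¹ ≡ 34 (mod 37), so λ ≡ 8.
  x = λ² - 5 - 17 = 64 - 22 ≡ 5; y = λ·(5 - 5) - 15 ≡ 22. → (5, 22)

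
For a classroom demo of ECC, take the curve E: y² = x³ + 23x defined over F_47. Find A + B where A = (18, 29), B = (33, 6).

(23, 10)

(18, 29) + (33, 6). λ = (6 - 29)/(33 - 18) ≡ 24/15 mod 47. 15⁻¹ ≡ 22 (mod 47) since 15·22 = 330 ≡ 1, so λ ≡ 11.
  x = λ² - 18 - 33 = 121 - 51 ≡ 23; y = λ·(18 - 23) - 29 ≡ 10. → (23, 10)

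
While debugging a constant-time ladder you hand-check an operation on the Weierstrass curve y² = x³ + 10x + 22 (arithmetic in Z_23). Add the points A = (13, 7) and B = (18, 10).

(8, 19)

(13, 7) + (18, 10). λ = (10 - 7)/(18 - 13) ≡ 3/5 mod 23. 5⁻¹ ≡ 14 (mod 23), so λ ≡ 19.
  x = λ² - 13 - 18 = 361 - 31 ≡ 8; y = λ·(13 - 8) - 7 ≡ 19. → (8, 19)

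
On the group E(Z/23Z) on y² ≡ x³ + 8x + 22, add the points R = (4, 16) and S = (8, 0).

(4, 7)

(4, 16) + (8, 0). λ = (0 - 16)/(8 - 4) ≡ 7/4 mod 23. 4⁻¹ ≡ 6 (mod 23), so λ ≡ 19.
  x = λ² - 4 - 8 = 361 - 12 ≡ 4; y = λ·(4 - 4) - 16 ≡ 7. → (4, 7)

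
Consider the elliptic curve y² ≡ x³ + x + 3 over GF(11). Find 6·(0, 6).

O

Write G = (0, 6).
Double-and-add on 6 = (110)₂. Start with G = (0, 6) for the leading 1-bit.
double: tangent at (0, 6): λ = (3·0² + 1)/(2·6) ≡ 1/1. 1⁻¹ ≡ 1 (mod 11) since 1·1 = 1 ≡ 1, so λ ≡ 1·1 ≡ 1.
  x = λ² - 0 - 0 = 1 - 0 ≡ 1; y = λ·(0 - 1) - 6 ≡ 4. → (1, 4)
add G: (1, 4) + (0, 6). λ = (6 - 4)/(0 - 1) ≡ 2/10 mod 11. 10⁻¹ ≡ 10 (mod 11), so λ ≡ 9.
  x = λ² - 1 - 0 = 81 - 1 ≡ 3; y = λ·(1 - 3) - 4 ≡ 0. → (3, 0)
double: (3, 0) + (3, 0): same x and y₁ ≡ -y₂, so the sum is O.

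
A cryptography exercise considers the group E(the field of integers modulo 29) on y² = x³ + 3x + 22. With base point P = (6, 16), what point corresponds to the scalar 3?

(22, 21)

Repeated addition: build up to 3P.
2P: tangent at (6, 16): λ = (3·6² + 3)/(2·16) ≡ 24/3. 3⁻¹ ≡ 10 (mod 29), so λ ≡ 24·10 ≡ 8.
  x = λ² - 6 - 6 = 64 - 12 ≡ 23; y = λ·(6 - 23) - 16 ≡ 22. → (23, 22)
3P: (23, 22) + (6, 16). λ = (16 - 22)/(6 - 23) ≡ 23/12 mod 29. 12⁻¹ ≡ 17 (mod 29) since 12·17 = 204 ≡ 1, so λ ≡ 14.
  x = λ² - 23 - 6 = 196 - 29 ≡ 22; y = λ·(23 - 22) - 22 ≡ 21. → (22, 21)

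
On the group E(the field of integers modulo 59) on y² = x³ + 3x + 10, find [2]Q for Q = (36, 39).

(22, 24)

tangent at (36, 39): λ = (3·36² + 3)/(2·39) ≡ 56/19. 19⁻¹ ≡ 28 (mod 59), so λ ≡ 56·28 ≡ 34.
  x = λ² - 36 - 36 = 1156 - 72 ≡ 22; y = λ·(36 - 22) - 39 ≡ 24. → (22, 24)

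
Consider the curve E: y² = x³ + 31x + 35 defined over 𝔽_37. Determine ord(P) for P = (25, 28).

2P: tangent at (25, 28): λ = (3·25² + 31)/(2·28) ≡ 19/19. 19⁻¹ ≡ 2 (mod 37), so λ ≡ 19·2 ≡ 1.
  x = λ² - 25 - 25 = 1 - 50 ≡ 25; y = λ·(25 - 25) - 28 ≡ 9. → (25, 9)
3P: (25, 9) + (25, 28): same x and y₁ ≡ -y₂, so the sum is O.
3P = O, so the order is 3.

3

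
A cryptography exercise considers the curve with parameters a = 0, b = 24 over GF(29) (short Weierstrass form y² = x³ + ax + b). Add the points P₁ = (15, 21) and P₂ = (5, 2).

(15, 21) + (5, 2). λ = (2 - 21)/(5 - 15) ≡ 10/19 mod 29. 19⁻¹ ≡ 26 (mod 29) since 19·26 = 494 ≡ 1, so λ ≡ 28.
  x = λ² - 15 - 5 = 784 - 20 ≡ 10; y = λ·(15 - 10) - 21 ≡ 3. → (10, 3)

(10, 3)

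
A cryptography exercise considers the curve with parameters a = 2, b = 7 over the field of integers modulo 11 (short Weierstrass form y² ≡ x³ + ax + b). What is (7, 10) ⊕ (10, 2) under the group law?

(7, 10) + (10, 2). λ = (2 - 10)/(10 - 7) ≡ 3/3 mod 11. 3⁻¹ ≡ 4 (mod 11), so λ ≡ 1.
  x = λ² - 7 - 10 = 1 - 17 ≡ 6; y = λ·(7 - 6) - 10 ≡ 2. → (6, 2)

(6, 2)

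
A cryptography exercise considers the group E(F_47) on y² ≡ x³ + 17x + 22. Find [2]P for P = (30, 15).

tangent at (30, 15): λ = (3·30² + 17)/(2·15) ≡ 38/30. 30⁻¹ ≡ 11 (mod 47), so λ ≡ 38·11 ≡ 42.
  x = λ² - 30 - 30 = 1764 - 60 ≡ 12; y = λ·(30 - 12) - 15 ≡ 36. → (12, 36)

(12, 36)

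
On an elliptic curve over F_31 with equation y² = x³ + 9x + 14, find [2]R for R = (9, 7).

tangent at (9, 7): λ = (3·9² + 9)/(2·7) ≡ 4/14. 14⁻¹ ≡ 20 (mod 31), so λ ≡ 4·20 ≡ 18.
  x = λ² - 9 - 9 = 324 - 18 ≡ 27; y = λ·(9 - 27) - 7 ≡ 10. → (27, 10)

(27, 10)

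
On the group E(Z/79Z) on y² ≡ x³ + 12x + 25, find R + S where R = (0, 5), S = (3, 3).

(15, 5)

(0, 5) + (3, 3). λ = (3 - 5)/(3 - 0) ≡ 77/3 mod 79. 3⁻¹ ≡ 53 (mod 79) since 3·53 = 159 ≡ 1, so λ ≡ 52.
  x = λ² - 0 - 3 = 2704 - 3 ≡ 15; y = λ·(0 - 15) - 5 ≡ 5. → (15, 5)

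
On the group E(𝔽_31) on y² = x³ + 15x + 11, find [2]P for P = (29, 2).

(5, 5)

tangent at (29, 2): λ = (3·29² + 15)/(2·2) ≡ 27/4. 4⁻¹ ≡ 8 (mod 31), so λ ≡ 27·8 ≡ 30.
  x = λ² - 29 - 29 = 900 - 58 ≡ 5; y = λ·(29 - 5) - 2 ≡ 5. → (5, 5)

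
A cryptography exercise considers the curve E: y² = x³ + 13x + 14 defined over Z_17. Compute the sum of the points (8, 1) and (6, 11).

(11, 14)

(8, 1) + (6, 11). λ = (11 - 1)/(6 - 8) ≡ 10/15 mod 17. 15⁻¹ ≡ 8 (mod 17) since 15·8 = 120 ≡ 1, so λ ≡ 12.
  x = λ² - 8 - 6 = 144 - 14 ≡ 11; y = λ·(8 - 11) - 1 ≡ 14. → (11, 14)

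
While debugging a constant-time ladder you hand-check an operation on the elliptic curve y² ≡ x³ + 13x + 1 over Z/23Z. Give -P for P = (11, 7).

-(11, 7) = (11, -7 mod 23) = (11, 16).

(11, 16)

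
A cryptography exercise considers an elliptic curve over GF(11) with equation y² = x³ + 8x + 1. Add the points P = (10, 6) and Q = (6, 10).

(10, 6) + (6, 10). λ = (10 - 6)/(6 - 10) ≡ 4/7 mod 11. 7⁻¹ ≡ 8 (mod 11) since 7·8 = 56 ≡ 1, so λ ≡ 10.
  x = λ² - 10 - 6 = 100 - 16 ≡ 7; y = λ·(10 - 7) - 6 ≡ 2. → (7, 2)

(7, 2)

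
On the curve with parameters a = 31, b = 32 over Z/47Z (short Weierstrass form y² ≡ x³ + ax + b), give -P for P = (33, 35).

-(33, 35) = (33, -35 mod 47) = (33, 12).

(33, 12)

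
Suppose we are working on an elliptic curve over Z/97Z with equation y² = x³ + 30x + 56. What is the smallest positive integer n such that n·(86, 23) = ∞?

2P: tangent at (86, 23): λ = (3·86² + 30)/(2·23) ≡ 5/46. 46⁻¹ ≡ 19 (mod 97), so λ ≡ 5·19 ≡ 95.
  x = λ² - 86 - 86 = 9025 - 172 ≡ 26; y = λ·(86 - 26) - 23 ≡ 51. → (26, 51)
3P: (26, 51) + (86, 23). λ = (23 - 51)/(86 - 26) ≡ 69/60 mod 97. 60⁻¹ ≡ 76 (mod 97) since 60·76 = 4560 ≡ 1, so λ ≡ 6.
  x = λ² - 26 - 86 = 36 - 112 ≡ 21; y = λ·(26 - 21) - 51 ≡ 76. → (21, 76)
4P: (21, 76) + (86, 23). λ = (23 - 76)/(86 - 21) ≡ 44/65 mod 97. 65⁻¹ ≡ 3 (mod 97), so λ ≡ 35.
  x = λ² - 21 - 86 = 1225 - 107 ≡ 51; y = λ·(21 - 51) - 76 ≡ 38. → (51, 38)
5P: (51, 38) + (86, 23). λ = (23 - 38)/(86 - 51) ≡ 82/35 mod 97. 35⁻¹ ≡ 61 (mod 97), so λ ≡ 55.
  x = λ² - 51 - 86 = 3025 - 137 ≡ 75; y = λ·(51 - 75) - 38 ≡ 0. → (75, 0)
6P: (75, 0) + (86, 23). λ = (23 - 0)/(86 - 75) ≡ 23/11 mod 97. 11⁻¹ ≡ 53 (mod 97) since 11·53 = 583 ≡ 1, so λ ≡ 55.
  x = λ² - 75 - 86 = 3025 - 161 ≡ 51; y = λ·(75 - 51) - 0 ≡ 59. → (51, 59)
7P: (51, 59) + (86, 23). λ = (23 - 59)/(86 - 51) ≡ 61/35 mod 97. 35⁻¹ ≡ 61 (mod 97) since 35·61 = 2135 ≡ 1, so λ ≡ 35.
  x = λ² - 51 - 86 = 1225 - 137 ≡ 21; y = λ·(51 - 21) - 59 ≡ 21. → (21, 21)
8P: (21, 21) + (86, 23). λ = (23 - 21)/(86 - 21) ≡ 2/65 mod 97. 65⁻¹ ≡ 3 (mod 97), so λ ≡ 6.
  x = λ² - 21 - 86 = 36 - 107 ≡ 26; y = λ·(21 - 26) - 21 ≡ 46. → (26, 46)
9P: (26, 46) + (86, 23). λ = (23 - 46)/(86 - 26) ≡ 74/60 mod 97. 60⁻¹ ≡ 76 (mod 97) since 60·76 = 4560 ≡ 1, so λ ≡ 95.
  x = λ² - 26 - 86 = 9025 - 112 ≡ 86; y = λ·(26 - 86) - 46 ≡ 74. → (86, 74)
10P: (86, 74) + (86, 23): same x and y₁ ≡ -y₂, so the sum is ∞.
10P = ∞, so the order is 10.

10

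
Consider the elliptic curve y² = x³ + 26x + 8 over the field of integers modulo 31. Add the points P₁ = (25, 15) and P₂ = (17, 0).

(25, 15) + (17, 0). λ = (0 - 15)/(17 - 25) ≡ 16/23 mod 31. 23⁻¹ ≡ 27 (mod 31), so λ ≡ 29.
  x = λ² - 25 - 17 = 841 - 42 ≡ 24; y = λ·(25 - 24) - 15 ≡ 14. → (24, 14)

(24, 14)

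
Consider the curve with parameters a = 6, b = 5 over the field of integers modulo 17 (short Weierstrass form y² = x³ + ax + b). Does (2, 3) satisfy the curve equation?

no

y² = 3² ≡ 9; x³ + 6x + 5 = 25 ≡ 8 (mod 17). 9 ≠ 8.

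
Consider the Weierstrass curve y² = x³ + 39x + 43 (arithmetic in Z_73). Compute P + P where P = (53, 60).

tangent at (53, 60): λ = (3·53² + 39)/(2·60) ≡ 71/47. 47⁻¹ ≡ 14 (mod 73) since 47·14 = 658 ≡ 1, so λ ≡ 71·14 ≡ 45.
  x = λ² - 53 - 53 = 2025 - 106 ≡ 21; y = λ·(53 - 21) - 60 ≡ 66. → (21, 66)

(21, 66)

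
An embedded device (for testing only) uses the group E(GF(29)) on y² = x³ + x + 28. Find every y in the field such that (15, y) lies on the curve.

x³ + 1x + 28 = 3418 ≡ 25 (mod 29).
Square roots of 25 mod 29: 5 and 24 (since 5² = 25 ≡ 25).

5, 24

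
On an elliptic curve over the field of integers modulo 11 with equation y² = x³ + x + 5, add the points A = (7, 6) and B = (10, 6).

(7, 6) + (10, 6). λ = (6 - 6)/(10 - 7) ≡ 0/3 mod 11. 3⁻¹ ≡ 4 (mod 11), so λ ≡ 0.
  x = λ² - 7 - 10 = 0 - 17 ≡ 5; y = λ·(7 - 5) - 6 ≡ 5. → (5, 5)

(5, 5)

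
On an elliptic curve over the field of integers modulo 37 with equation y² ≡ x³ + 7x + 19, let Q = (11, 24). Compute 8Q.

Double-and-add on 8 = (1000)₂. Start with Q = (11, 24) for the leading 1-bit.
double: tangent at (11, 24): λ = (3·11² + 7)/(2·24) ≡ 0/11. 11⁻¹ ≡ 27 (mod 37), so λ ≡ 0·27 ≡ 0.
  x = λ² - 11 - 11 = 0 - 22 ≡ 15; y = λ·(11 - 15) - 24 ≡ 13. → (15, 13)
double: tangent at (15, 13): λ = (3·15² + 7)/(2·13) ≡ 16/26. 26⁻¹ ≡ 10 (mod 37), so λ ≡ 16·10 ≡ 12.
  x = λ² - 15 - 15 = 144 - 30 ≡ 3; y = λ·(15 - 3) - 13 ≡ 20. → (3, 20)
double: tangent at (3, 20): λ = (3·3² + 7)/(2·20) ≡ 34/3. 3⁻¹ ≡ 25 (mod 37), so λ ≡ 34·25 ≡ 36.
  x = λ² - 3 - 3 = 1296 - 6 ≡ 32; y = λ·(3 - 32) - 20 ≡ 9. → (32, 9)

(32, 9)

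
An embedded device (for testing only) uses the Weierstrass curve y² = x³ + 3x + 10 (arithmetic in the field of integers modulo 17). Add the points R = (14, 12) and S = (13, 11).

(8, 11)

(14, 12) + (13, 11). λ = (11 - 12)/(13 - 14) ≡ 16/16 mod 17. 16⁻¹ ≡ 16 (mod 17), so λ ≡ 1.
  x = λ² - 14 - 13 = 1 - 27 ≡ 8; y = λ·(14 - 8) - 12 ≡ 11. → (8, 11)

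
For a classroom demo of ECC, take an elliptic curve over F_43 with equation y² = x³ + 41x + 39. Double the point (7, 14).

(3, 19)

tangent at (7, 14): λ = (3·7² + 41)/(2·14) ≡ 16/28. 28⁻¹ ≡ 20 (mod 43) since 28·20 = 560 ≡ 1, so λ ≡ 16·20 ≡ 19.
  x = λ² - 7 - 7 = 361 - 14 ≡ 3; y = λ·(7 - 3) - 14 ≡ 19. → (3, 19)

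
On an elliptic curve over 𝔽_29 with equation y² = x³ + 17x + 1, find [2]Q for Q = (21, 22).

(15, 21)

tangent at (21, 22): λ = (3·21² + 17)/(2·22) ≡ 6/15. 15⁻¹ ≡ 2 (mod 29) since 15·2 = 30 ≡ 1, so λ ≡ 6·2 ≡ 12.
  x = λ² - 21 - 21 = 144 - 42 ≡ 15; y = λ·(21 - 15) - 22 ≡ 21. → (15, 21)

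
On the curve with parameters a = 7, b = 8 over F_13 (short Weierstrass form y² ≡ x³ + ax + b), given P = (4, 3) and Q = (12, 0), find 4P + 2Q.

First 4P:
Repeated addition: build up to 4P.
2P: tangent at (4, 3): λ = (3·4² + 7)/(2·3) ≡ 3/6. 6⁻¹ ≡ 11 (mod 13) since 6·11 = 66 ≡ 1, so λ ≡ 3·11 ≡ 7.
  x = λ² - 4 - 4 = 49 - 8 ≡ 2; y = λ·(4 - 2) - 3 ≡ 11. → (2, 11)
3P: (2, 11) + (4, 3). λ = (3 - 11)/(4 - 2) ≡ 5/2 mod 13. 2⁻¹ ≡ 7 (mod 13), so λ ≡ 9.
  x = λ² - 2 - 4 = 81 - 6 ≡ 10; y = λ·(2 - 10) - 11 ≡ 8. → (10, 8)
4P: (10, 8) + (4, 3). λ = (3 - 8)/(4 - 10) ≡ 8/7 mod 13. 7⁻¹ ≡ 2 (mod 13), so λ ≡ 3.
  x = λ² - 10 - 4 = 9 - 14 ≡ 8; y = λ·(10 - 8) - 8 ≡ 11. → (8, 11)
4P = (8, 11).
Next 2Q:
Repeated addition: build up to 2Q.
2Q: (12, 0) + (12, 0): same x and y₁ ≡ -y₂, so the sum is ∞.
2Q = ∞.
Finally 4P + 2Q:
(8, 11) + ∞ = (8, 11) (identity).

(8, 11)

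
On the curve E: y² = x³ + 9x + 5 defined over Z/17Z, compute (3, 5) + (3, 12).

O

The two points share x = 3 and their y-coordinates satisfy 5 + 12 ≡ 0 (mod 17), so they are inverses. Their sum is 𝒪.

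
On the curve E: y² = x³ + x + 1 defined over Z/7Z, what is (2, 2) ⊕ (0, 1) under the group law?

(2, 2) + (0, 1). λ = (1 - 2)/(0 - 2) ≡ 6/5 mod 7. 5⁻¹ ≡ 3 (mod 7), so λ ≡ 4.
  x = λ² - 2 - 0 = 16 - 2 ≡ 0; y = λ·(2 - 0) - 2 ≡ 6. → (0, 6)

(0, 6)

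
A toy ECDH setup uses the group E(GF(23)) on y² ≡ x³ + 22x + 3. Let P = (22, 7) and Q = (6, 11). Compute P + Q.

(8, 1)

(22, 7) + (6, 11). λ = (11 - 7)/(6 - 22) ≡ 4/7 mod 23. 7⁻¹ ≡ 10 (mod 23), so λ ≡ 17.
  x = λ² - 22 - 6 = 289 - 28 ≡ 8; y = λ·(22 - 8) - 7 ≡ 1. → (8, 1)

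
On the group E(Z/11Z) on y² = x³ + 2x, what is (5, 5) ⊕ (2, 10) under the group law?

(5, 5) + (2, 10). λ = (10 - 5)/(2 - 5) ≡ 5/8 mod 11. 8⁻¹ ≡ 7 (mod 11) since 8·7 = 56 ≡ 1, so λ ≡ 2.
  x = λ² - 5 - 2 = 4 - 7 ≡ 8; y = λ·(5 - 8) - 5 ≡ 0. → (8, 0)

(8, 0)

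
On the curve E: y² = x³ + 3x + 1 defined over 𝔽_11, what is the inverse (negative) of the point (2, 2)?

(2, 9)

-(2, 2) = (2, -2 mod 11) = (2, 9).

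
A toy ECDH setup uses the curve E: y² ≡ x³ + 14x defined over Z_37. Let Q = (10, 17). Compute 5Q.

(4, 3)

Repeated addition: build up to 5Q.
2Q: tangent at (10, 17): λ = (3·10² + 14)/(2·17) ≡ 18/34. 34⁻¹ ≡ 12 (mod 37), so λ ≡ 18·12 ≡ 31.
  x = λ² - 10 - 10 = 961 - 20 ≡ 16; y = λ·(10 - 16) - 17 ≡ 19. → (16, 19)
3Q: (16, 19) + (10, 17). λ = (17 - 19)/(10 - 16) ≡ 35/31 mod 37. 31⁻¹ ≡ 6 (mod 37), so λ ≡ 25.
  x = λ² - 16 - 10 = 625 - 26 ≡ 7; y = λ·(16 - 7) - 19 ≡ 21. → (7, 21)
4Q: (7, 21) + (10, 17). λ = (17 - 21)/(10 - 7) ≡ 33/3 mod 37. 3⁻¹ ≡ 25 (mod 37), so λ ≡ 11.
  x = λ² - 7 - 10 = 121 - 17 ≡ 30; y = λ·(7 - 30) - 21 ≡ 22. → (30, 22)
5Q: (30, 22) + (10, 17). λ = (17 - 22)/(10 - 30) ≡ 32/17 mod 37. 17⁻¹ ≡ 24 (mod 37) since 17·24 = 408 ≡ 1, so λ ≡ 28.
  x = λ² - 30 - 10 = 784 - 40 ≡ 4; y = λ·(30 - 4) - 22 ≡ 3. → (4, 3)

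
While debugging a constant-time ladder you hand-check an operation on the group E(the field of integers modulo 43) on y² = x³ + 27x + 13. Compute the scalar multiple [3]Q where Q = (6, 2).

Repeated addition: build up to 3Q.
2Q: tangent at (6, 2): λ = (3·6² + 27)/(2·2) ≡ 6/4. 4⁻¹ ≡ 11 (mod 43) since 4·11 = 44 ≡ 1, so λ ≡ 6·11 ≡ 23.
  x = λ² - 6 - 6 = 529 - 12 ≡ 1; y = λ·(6 - 1) - 2 ≡ 27. → (1, 27)
3Q: (1, 27) + (6, 2). λ = (2 - 27)/(6 - 1) ≡ 18/5 mod 43. 5⁻¹ ≡ 26 (mod 43), so λ ≡ 38.
  x = λ² - 1 - 6 = 1444 - 7 ≡ 18; y = λ·(1 - 18) - 27 ≡ 15. → (18, 15)

(18, 15)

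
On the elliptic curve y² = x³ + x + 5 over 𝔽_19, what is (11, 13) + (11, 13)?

(3, 4)

tangent at (11, 13): λ = (3·11² + 1)/(2·13) ≡ 3/7. 7⁻¹ ≡ 11 (mod 19) since 7·11 = 77 ≡ 1, so λ ≡ 3·11 ≡ 14.
  x = λ² - 11 - 11 = 196 - 22 ≡ 3; y = λ·(11 - 3) - 13 ≡ 4. → (3, 4)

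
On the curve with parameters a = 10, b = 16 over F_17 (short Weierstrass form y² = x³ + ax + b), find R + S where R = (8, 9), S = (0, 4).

(8, 9) + (0, 4). λ = (4 - 9)/(0 - 8) ≡ 12/9 mod 17. 9⁻¹ ≡ 2 (mod 17), so λ ≡ 7.
  x = λ² - 8 - 0 = 49 - 8 ≡ 7; y = λ·(8 - 7) - 9 ≡ 15. → (7, 15)

(7, 15)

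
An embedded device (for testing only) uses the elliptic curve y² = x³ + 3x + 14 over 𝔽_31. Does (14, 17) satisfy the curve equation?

yes

y² = 17² ≡ 10; x³ + 3x + 14 = 2800 ≡ 10 (mod 31). 10 = 10.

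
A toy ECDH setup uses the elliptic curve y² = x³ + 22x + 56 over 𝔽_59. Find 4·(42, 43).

(48, 31)

Write P = (42, 43).
Repeated addition: build up to 4P.
2P: tangent at (42, 43): λ = (3·42² + 22)/(2·43) ≡ 4/27. 27⁻¹ ≡ 35 (mod 59), so λ ≡ 4·35 ≡ 22.
  x = λ² - 42 - 42 = 484 - 84 ≡ 46; y = λ·(42 - 46) - 43 ≡ 46. → (46, 46)
3P: (46, 46) + (42, 43). λ = (43 - 46)/(42 - 46) ≡ 56/55 mod 59. 55⁻¹ ≡ 44 (mod 59), so λ ≡ 45.
  x = λ² - 46 - 42 = 2025 - 88 ≡ 49; y = λ·(46 - 49) - 46 ≡ 55. → (49, 55)
4P: (49, 55) + (42, 43). λ = (43 - 55)/(42 - 49) ≡ 47/52 mod 59. 52⁻¹ ≡ 42 (mod 59), so λ ≡ 27.
  x = λ² - 49 - 42 = 729 - 91 ≡ 48; y = λ·(49 - 48) - 55 ≡ 31. → (48, 31)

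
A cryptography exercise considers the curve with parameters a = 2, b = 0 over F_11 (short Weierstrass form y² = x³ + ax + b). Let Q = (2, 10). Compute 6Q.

Double-and-add on 6 = (110)₂. Start with Q = (2, 10) for the leading 1-bit.
double: tangent at (2, 10): λ = (3·2² + 2)/(2·10) ≡ 3/9. 9⁻¹ ≡ 5 (mod 11), so λ ≡ 3·5 ≡ 4.
  x = λ² - 2 - 2 = 16 - 4 ≡ 1; y = λ·(2 - 1) - 10 ≡ 5. → (1, 5)
add Q: (1, 5) + (2, 10). λ = (10 - 5)/(2 - 1) ≡ 5/1 mod 11. 1⁻¹ ≡ 1 (mod 11), so λ ≡ 5.
  x = λ² - 1 - 2 = 25 - 3 ≡ 0; y = λ·(1 - 0) - 5 ≡ 0. → (0, 0)
double: (0, 0) + (0, 0): same x and y₁ ≡ -y₂, so the sum is O.

O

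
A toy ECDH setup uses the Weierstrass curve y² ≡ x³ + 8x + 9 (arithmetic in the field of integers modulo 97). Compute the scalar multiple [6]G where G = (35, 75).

(90, 80)

Repeated addition: build up to 6G.
2G: tangent at (35, 75): λ = (3·35² + 8)/(2·75) ≡ 94/53. 53⁻¹ ≡ 11 (mod 97), so λ ≡ 94·11 ≡ 64.
  x = λ² - 35 - 35 = 4096 - 70 ≡ 49; y = λ·(35 - 49) - 75 ≡ 96. → (49, 96)
3G: (49, 96) + (35, 75). λ = (75 - 96)/(35 - 49) ≡ 76/83 mod 97. 83⁻¹ ≡ 90 (mod 97), so λ ≡ 50.
  x = λ² - 49 - 35 = 2500 - 84 ≡ 88; y = λ·(49 - 88) - 96 ≡ 88. → (88, 88)
4G: (88, 88) + (35, 75). λ = (75 - 88)/(35 - 88) ≡ 84/44 mod 97. 44⁻¹ ≡ 86 (mod 97), so λ ≡ 46.
  x = λ² - 88 - 35 = 2116 - 123 ≡ 53; y = λ·(88 - 53) - 88 ≡ 67. → (53, 67)
5G: (53, 67) + (35, 75). λ = (75 - 67)/(35 - 53) ≡ 8/79 mod 97. 79⁻¹ ≡ 70 (mod 97), so λ ≡ 75.
  x = λ² - 53 - 35 = 5625 - 88 ≡ 8; y = λ·(53 - 8) - 67 ≡ 10. → (8, 10)
6G: (8, 10) + (35, 75). λ = (75 - 10)/(35 - 8) ≡ 65/27 mod 97. 27⁻¹ ≡ 18 (mod 97) since 27·18 = 486 ≡ 1, so λ ≡ 6.
  x = λ² - 8 - 35 = 36 - 43 ≡ 90; y = λ·(8 - 90) - 10 ≡ 80. → (90, 80)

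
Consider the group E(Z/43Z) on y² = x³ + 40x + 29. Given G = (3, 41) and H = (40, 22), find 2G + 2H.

First 2G:
Repeated addition: build up to 2G.
2G: tangent at (3, 41): λ = (3·3² + 40)/(2·41) ≡ 24/39. 39⁻¹ ≡ 32 (mod 43) since 39·32 = 1248 ≡ 1, so λ ≡ 24·32 ≡ 37.
  x = λ² - 3 - 3 = 1369 - 6 ≡ 30; y = λ·(3 - 30) - 41 ≡ 35. → (30, 35)
2G = (30, 35).
Next 2H:
Repeated addition: build up to 2H.
2H: tangent at (40, 22): λ = (3·40² + 40)/(2·22) ≡ 24/1. 1⁻¹ ≡ 1 (mod 43) since 1·1 = 1 ≡ 1, so λ ≡ 24·1 ≡ 24.
  x = λ² - 40 - 40 = 576 - 80 ≡ 23; y = λ·(40 - 23) - 22 ≡ 42. → (23, 42)
2H = (23, 42).
Finally 2G + 2H:
(30, 35) + (23, 42). λ = (42 - 35)/(23 - 30) ≡ 7/36 mod 43. 36⁻¹ ≡ 6 (mod 43), so λ ≡ 42.
  x = λ² - 30 - 23 = 1764 - 53 ≡ 34; y = λ·(30 - 34) - 35 ≡ 12. → (34, 12)

(34, 12)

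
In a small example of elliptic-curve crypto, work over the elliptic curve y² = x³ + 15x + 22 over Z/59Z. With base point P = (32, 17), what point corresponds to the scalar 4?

(39, 49)

Double-and-add on 4 = (100)₂. Start with P = (32, 17) for the leading 1-bit.
double: tangent at (32, 17): λ = (3·32² + 15)/(2·17) ≡ 19/34. 34⁻¹ ≡ 33 (mod 59), so λ ≡ 19·33 ≡ 37.
  x = λ² - 32 - 32 = 1369 - 64 ≡ 7; y = λ·(32 - 7) - 17 ≡ 23. → (7, 23)
double: tangent at (7, 23): λ = (3·7² + 15)/(2·23) ≡ 44/46. 46⁻¹ ≡ 9 (mod 59) since 46·9 = 414 ≡ 1, so λ ≡ 44·9 ≡ 42.
  x = λ² - 7 - 7 = 1764 - 14 ≡ 39; y = λ·(7 - 39) - 23 ≡ 49. → (39, 49)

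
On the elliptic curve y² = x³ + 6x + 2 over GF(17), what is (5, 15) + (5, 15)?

tangent at (5, 15): λ = (3·5² + 6)/(2·15) ≡ 13/13. 13⁻¹ ≡ 4 (mod 17), so λ ≡ 13·4 ≡ 1.
  x = λ² - 5 - 5 = 1 - 10 ≡ 8; y = λ·(5 - 8) - 15 ≡ 16. → (8, 16)

(8, 16)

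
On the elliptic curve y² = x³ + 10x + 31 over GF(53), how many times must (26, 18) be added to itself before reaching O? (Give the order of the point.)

2P: tangent at (26, 18): λ = (3·26² + 10)/(2·18) ≡ 24/36. 36⁻¹ ≡ 28 (mod 53) since 36·28 = 1008 ≡ 1, so λ ≡ 24·28 ≡ 36.
  x = λ² - 26 - 26 = 1296 - 52 ≡ 25; y = λ·(26 - 25) - 18 ≡ 18. → (25, 18)
3P: (25, 18) + (26, 18). λ = (18 - 18)/(26 - 25) ≡ 0/1 mod 53. 1⁻¹ ≡ 1 (mod 53) since 1·1 = 1 ≡ 1, so λ ≡ 0.
  x = λ² - 25 - 26 = 0 - 51 ≡ 2; y = λ·(25 - 2) - 18 ≡ 35. → (2, 35)
4P: (2, 35) + (26, 18). λ = (18 - 35)/(26 - 2) ≡ 36/24 mod 53. 24⁻¹ ≡ 42 (mod 53) since 24·42 = 1008 ≡ 1, so λ ≡ 28.
  x = λ² - 2 - 26 = 784 - 28 ≡ 14; y = λ·(2 - 14) - 35 ≡ 0. → (14, 0)
5P: (14, 0) + (26, 18). λ = (18 - 0)/(26 - 14) ≡ 18/12 mod 53. 12⁻¹ ≡ 31 (mod 53) since 12·31 = 372 ≡ 1, so λ ≡ 28.
  x = λ² - 14 - 26 = 784 - 40 ≡ 2; y = λ·(14 - 2) - 0 ≡ 18. → (2, 18)
6P: (2, 18) + (26, 18). λ = (18 - 18)/(26 - 2) ≡ 0/24 mod 53. 24⁻¹ ≡ 42 (mod 53), so λ ≡ 0.
  x = λ² - 2 - 26 = 0 - 28 ≡ 25; y = λ·(2 - 25) - 18 ≡ 35. → (25, 35)
7P: (25, 35) + (26, 18). λ = (18 - 35)/(26 - 25) ≡ 36/1 mod 53. 1⁻¹ ≡ 1 (mod 53), so λ ≡ 36.
  x = λ² - 25 - 26 = 1296 - 51 ≡ 26; y = λ·(25 - 26) - 35 ≡ 35. → (26, 35)
8P: (26, 35) + (26, 18): same x and y₁ ≡ -y₂, so the sum is O.
8P = O, so the order is 8.

8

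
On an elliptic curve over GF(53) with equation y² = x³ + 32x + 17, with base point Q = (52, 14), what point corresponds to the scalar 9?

(2, 47)

Repeated addition: build up to 9Q.
2Q: tangent at (52, 14): λ = (3·52² + 32)/(2·14) ≡ 35/28. 28⁻¹ ≡ 36 (mod 53) since 28·36 = 1008 ≡ 1, so λ ≡ 35·36 ≡ 41.
  x = λ² - 52 - 52 = 1681 - 104 ≡ 40; y = λ·(52 - 40) - 14 ≡ 1. → (40, 1)
3Q: (40, 1) + (52, 14). λ = (14 - 1)/(52 - 40) ≡ 13/12 mod 53. 12⁻¹ ≡ 31 (mod 53) since 12·31 = 372 ≡ 1, so λ ≡ 32.
  x = λ² - 40 - 52 = 1024 - 92 ≡ 31; y = λ·(40 - 31) - 1 ≡ 22. → (31, 22)
4Q: (31, 22) + (52, 14). λ = (14 - 22)/(52 - 31) ≡ 45/21 mod 53. 21⁻¹ ≡ 48 (mod 53), so λ ≡ 40.
  x = λ² - 31 - 52 = 1600 - 83 ≡ 33; y = λ·(31 - 33) - 22 ≡ 4. → (33, 4)
5Q: (33, 4) + (52, 14). λ = (14 - 4)/(52 - 33) ≡ 10/19 mod 53. 19⁻¹ ≡ 14 (mod 53), so λ ≡ 34.
  x = λ² - 33 - 52 = 1156 - 85 ≡ 11; y = λ·(33 - 11) - 4 ≡ 2. → (11, 2)
6Q: (11, 2) + (52, 14). λ = (14 - 2)/(52 - 11) ≡ 12/41 mod 53. 41⁻¹ ≡ 22 (mod 53), so λ ≡ 52.
  x = λ² - 11 - 52 = 2704 - 63 ≡ 44; y = λ·(11 - 44) - 2 ≡ 31. → (44, 31)
7Q: (44, 31) + (52, 14). λ = (14 - 31)/(52 - 44) ≡ 36/8 mod 53. 8⁻¹ ≡ 20 (mod 53), so λ ≡ 31.
  x = λ² - 44 - 52 = 961 - 96 ≡ 17; y = λ·(44 - 17) - 31 ≡ 11. → (17, 11)
8Q: (17, 11) + (52, 14). λ = (14 - 11)/(52 - 17) ≡ 3/35 mod 53. 35⁻¹ ≡ 50 (mod 53), so λ ≡ 44.
  x = λ² - 17 - 52 = 1936 - 69 ≡ 12; y = λ·(17 - 12) - 11 ≡ 50. → (12, 50)
9Q: (12, 50) + (52, 14). λ = (14 - 50)/(52 - 12) ≡ 17/40 mod 53. 40⁻¹ ≡ 4 (mod 53), so λ ≡ 15.
  x = λ² - 12 - 52 = 225 - 64 ≡ 2; y = λ·(12 - 2) - 50 ≡ 47. → (2, 47)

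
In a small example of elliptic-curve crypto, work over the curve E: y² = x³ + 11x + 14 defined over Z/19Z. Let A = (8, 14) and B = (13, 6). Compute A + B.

(8, 14) + (13, 6). λ = (6 - 14)/(13 - 8) ≡ 11/5 mod 19. 5⁻¹ ≡ 4 (mod 19) since 5·4 = 20 ≡ 1, so λ ≡ 6.
  x = λ² - 8 - 13 = 36 - 21 ≡ 15; y = λ·(8 - 15) - 14 ≡ 1. → (15, 1)

(15, 1)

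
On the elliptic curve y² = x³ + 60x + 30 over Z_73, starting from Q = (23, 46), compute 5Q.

(71, 11)

Repeated addition: build up to 5Q.
2Q: tangent at (23, 46): λ = (3·23² + 60)/(2·46) ≡ 41/19. 19⁻¹ ≡ 50 (mod 73) since 19·50 = 950 ≡ 1, so λ ≡ 41·50 ≡ 6.
  x = λ² - 23 - 23 = 36 - 46 ≡ 63; y = λ·(23 - 63) - 46 ≡ 6. → (63, 6)
3Q: (63, 6) + (23, 46). λ = (46 - 6)/(23 - 63) ≡ 40/33 mod 73. 33⁻¹ ≡ 31 (mod 73) since 33·31 = 1023 ≡ 1, so λ ≡ 72.
  x = λ² - 63 - 23 = 5184 - 86 ≡ 61; y = λ·(63 - 61) - 6 ≡ 65. → (61, 65)
4Q: (61, 65) + (23, 46). λ = (46 - 65)/(23 - 61) ≡ 54/35 mod 73. 35⁻¹ ≡ 48 (mod 73) since 35·48 = 1680 ≡ 1, so λ ≡ 37.
  x = λ² - 61 - 23 = 1369 - 84 ≡ 44; y = λ·(61 - 44) - 65 ≡ 53. → (44, 53)
5Q: (44, 53) + (23, 46). λ = (46 - 53)/(23 - 44) ≡ 66/52 mod 73. 52⁻¹ ≡ 66 (mod 73), so λ ≡ 49.
  x = λ² - 44 - 23 = 2401 - 67 ≡ 71; y = λ·(44 - 71) - 53 ≡ 11. → (71, 11)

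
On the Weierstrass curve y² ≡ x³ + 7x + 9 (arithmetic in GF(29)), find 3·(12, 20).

Write G = (12, 20).
Repeated addition: build up to 3G.
2G: tangent at (12, 20): λ = (3·12² + 7)/(2·20) ≡ 4/11. 11⁻¹ ≡ 8 (mod 29), so λ ≡ 4·8 ≡ 3.
  x = λ² - 12 - 12 = 9 - 24 ≡ 14; y = λ·(12 - 14) - 20 ≡ 3. → (14, 3)
3G: (14, 3) + (12, 20). λ = (20 - 3)/(12 - 14) ≡ 17/27 mod 29. 27⁻¹ ≡ 14 (mod 29), so λ ≡ 6.
  x = λ² - 14 - 12 = 36 - 26 ≡ 10; y = λ·(14 - 10) - 3 ≡ 21. → (10, 21)

(10, 21)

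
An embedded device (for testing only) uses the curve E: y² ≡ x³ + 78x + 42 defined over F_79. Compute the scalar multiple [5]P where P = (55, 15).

Repeated addition: build up to 5P.
2P: tangent at (55, 15): λ = (3·55² + 78)/(2·15) ≡ 68/30. 30⁻¹ ≡ 29 (mod 79) since 30·29 = 870 ≡ 1, so λ ≡ 68·29 ≡ 76.
  x = λ² - 55 - 55 = 5776 - 110 ≡ 57; y = λ·(55 - 57) - 15 ≡ 70. → (57, 70)
3P: (57, 70) + (55, 15). λ = (15 - 70)/(55 - 57) ≡ 24/77 mod 79. 77⁻¹ ≡ 39 (mod 79) since 77·39 = 3003 ≡ 1, so λ ≡ 67.
  x = λ² - 57 - 55 = 4489 - 112 ≡ 32; y = λ·(57 - 32) - 70 ≡ 25. → (32, 25)
4P: (32, 25) + (55, 15). λ = (15 - 25)/(55 - 32) ≡ 69/23 mod 79. 23⁻¹ ≡ 55 (mod 79) since 23·55 = 1265 ≡ 1, so λ ≡ 3.
  x = λ² - 32 - 55 = 9 - 87 ≡ 1; y = λ·(32 - 1) - 25 ≡ 68. → (1, 68)
5P: (1, 68) + (55, 15). λ = (15 - 68)/(55 - 1) ≡ 26/54 mod 79. 54⁻¹ ≡ 60 (mod 79), so λ ≡ 59.
  x = λ² - 1 - 55 = 3481 - 56 ≡ 28; y = λ·(1 - 28) - 68 ≡ 77. → (28, 77)

(28, 77)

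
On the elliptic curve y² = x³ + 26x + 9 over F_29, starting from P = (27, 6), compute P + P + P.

(15, 2)

Repeated addition: build up to 3P.
2P: tangent at (27, 6): λ = (3·27² + 26)/(2·6) ≡ 9/12. 12⁻¹ ≡ 17 (mod 29), so λ ≡ 9·17 ≡ 8.
  x = λ² - 27 - 27 = 64 - 54 ≡ 10; y = λ·(27 - 10) - 6 ≡ 14. → (10, 14)
3P: (10, 14) + (27, 6). λ = (6 - 14)/(27 - 10) ≡ 21/17 mod 29. 17⁻¹ ≡ 12 (mod 29), so λ ≡ 20.
  x = λ² - 10 - 27 = 400 - 37 ≡ 15; y = λ·(10 - 15) - 14 ≡ 2. → (15, 2)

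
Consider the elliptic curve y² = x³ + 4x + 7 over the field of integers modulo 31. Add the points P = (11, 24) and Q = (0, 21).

(17, 11)

(11, 24) + (0, 21). λ = (21 - 24)/(0 - 11) ≡ 28/20 mod 31. 20⁻¹ ≡ 14 (mod 31), so λ ≡ 20.
  x = λ² - 11 - 0 = 400 - 11 ≡ 17; y = λ·(11 - 17) - 24 ≡ 11. → (17, 11)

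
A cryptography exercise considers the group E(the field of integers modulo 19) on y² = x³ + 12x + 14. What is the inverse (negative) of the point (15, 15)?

(15, 4)

-(15, 15) = (15, -15 mod 19) = (15, 4).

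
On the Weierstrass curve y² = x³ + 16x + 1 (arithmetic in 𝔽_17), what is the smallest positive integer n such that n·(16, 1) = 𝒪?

7

2P: tangent at (16, 1): λ = (3·16² + 16)/(2·1) ≡ 2/2. 2⁻¹ ≡ 9 (mod 17) since 2·9 = 18 ≡ 1, so λ ≡ 2·9 ≡ 1.
  x = λ² - 16 - 16 = 1 - 32 ≡ 3; y = λ·(16 - 3) - 1 ≡ 12. → (3, 12)
3P: (3, 12) + (16, 1). λ = (1 - 12)/(16 - 3) ≡ 6/13 mod 17. 13⁻¹ ≡ 4 (mod 17) since 13·4 = 52 ≡ 1, so λ ≡ 7.
  x = λ² - 3 - 16 = 49 - 19 ≡ 13; y = λ·(3 - 13) - 12 ≡ 3. → (13, 3)
4P: (13, 3) + (16, 1). λ = (1 - 3)/(16 - 13) ≡ 15/3 mod 17. 3⁻¹ ≡ 6 (mod 17), so λ ≡ 5.
  x = λ² - 13 - 16 = 25 - 29 ≡ 13; y = λ·(13 - 13) - 3 ≡ 14. → (13, 14)
5P: (13, 14) + (16, 1). λ = (1 - 14)/(16 - 13) ≡ 4/3 mod 17. 3⁻¹ ≡ 6 (mod 17), so λ ≡ 7.
  x = λ² - 13 - 16 = 49 - 29 ≡ 3; y = λ·(13 - 3) - 14 ≡ 5. → (3, 5)
6P: (3, 5) + (16, 1). λ = (1 - 5)/(16 - 3) ≡ 13/13 mod 17. 13⁻¹ ≡ 4 (mod 17), so λ ≡ 1.
  x = λ² - 3 - 16 = 1 - 19 ≡ 16; y = λ·(3 - 16) - 5 ≡ 16. → (16, 16)
7P: (16, 16) + (16, 1): same x and y₁ ≡ -y₂, so the sum is 𝒪.
7P = 𝒪, so the order is 7.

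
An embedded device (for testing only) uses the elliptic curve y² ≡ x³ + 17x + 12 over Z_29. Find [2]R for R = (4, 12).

(16, 28)

tangent at (4, 12): λ = (3·4² + 17)/(2·12) ≡ 7/24. 24⁻¹ ≡ 23 (mod 29) since 24·23 = 552 ≡ 1, so λ ≡ 7·23 ≡ 16.
  x = λ² - 4 - 4 = 256 - 8 ≡ 16; y = λ·(4 - 16) - 12 ≡ 28. → (16, 28)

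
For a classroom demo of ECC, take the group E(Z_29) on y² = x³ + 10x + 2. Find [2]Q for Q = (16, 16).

(3, 1)

tangent at (16, 16): λ = (3·16² + 10)/(2·16) ≡ 24/3. 3⁻¹ ≡ 10 (mod 29), so λ ≡ 24·10 ≡ 8.
  x = λ² - 16 - 16 = 64 - 32 ≡ 3; y = λ·(16 - 3) - 16 ≡ 1. → (3, 1)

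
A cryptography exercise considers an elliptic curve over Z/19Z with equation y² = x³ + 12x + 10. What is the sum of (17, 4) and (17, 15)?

O

The two points share x = 17 and their y-coordinates satisfy 4 + 15 ≡ 0 (mod 19), so they are inverses. Their sum is 𝒪.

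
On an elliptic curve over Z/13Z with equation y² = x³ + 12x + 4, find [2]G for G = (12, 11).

(12, 2)

tangent at (12, 11): λ = (3·12² + 12)/(2·11) ≡ 2/9. 9⁻¹ ≡ 3 (mod 13) since 9·3 = 27 ≡ 1, so λ ≡ 2·3 ≡ 6.
  x = λ² - 12 - 12 = 36 - 24 ≡ 12; y = λ·(12 - 12) - 11 ≡ 2. → (12, 2)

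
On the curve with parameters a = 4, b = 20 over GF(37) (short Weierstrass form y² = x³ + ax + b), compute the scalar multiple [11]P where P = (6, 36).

(35, 35)

Repeated addition: build up to 11P.
2P: tangent at (6, 36): λ = (3·6² + 4)/(2·36) ≡ 1/35. 35⁻¹ ≡ 18 (mod 37), so λ ≡ 1·18 ≡ 18.
  x = λ² - 6 - 6 = 324 - 12 ≡ 16; y = λ·(6 - 16) - 36 ≡ 6. → (16, 6)
3P: (16, 6) + (6, 36). λ = (36 - 6)/(6 - 16) ≡ 30/27 mod 37. 27⁻¹ ≡ 11 (mod 37) since 27·11 = 297 ≡ 1, so λ ≡ 34.
  x = λ² - 16 - 6 = 1156 - 22 ≡ 24; y = λ·(16 - 24) - 6 ≡ 18. → (24, 18)
4P: (24, 18) + (6, 36). λ = (36 - 18)/(6 - 24) ≡ 18/19 mod 37. 19⁻¹ ≡ 2 (mod 37), so λ ≡ 36.
  x = λ² - 24 - 6 = 1296 - 30 ≡ 8; y = λ·(24 - 8) - 18 ≡ 3. → (8, 3)
5P: (8, 3) + (6, 36). λ = (36 - 3)/(6 - 8) ≡ 33/35 mod 37. 35⁻¹ ≡ 18 (mod 37) since 35·18 = 630 ≡ 1, so λ ≡ 2.
  x = λ² - 8 - 6 = 4 - 14 ≡ 27; y = λ·(8 - 27) - 3 ≡ 33. → (27, 33)
6P: (27, 33) + (6, 36). λ = (36 - 33)/(6 - 27) ≡ 3/16 mod 37. 16⁻¹ ≡ 7 (mod 37) since 16·7 = 112 ≡ 1, so λ ≡ 21.
  x = λ² - 27 - 6 = 441 - 33 ≡ 1; y = λ·(27 - 1) - 33 ≡ 32. → (1, 32)
7P: (1, 32) + (6, 36). λ = (36 - 32)/(6 - 1) ≡ 4/5 mod 37. 5⁻¹ ≡ 15 (mod 37), so λ ≡ 23.
  x = λ² - 1 - 6 = 529 - 7 ≡ 4; y = λ·(1 - 4) - 32 ≡ 10. → (4, 10)
8P: (4, 10) + (6, 36). λ = (36 - 10)/(6 - 4) ≡ 26/2 mod 37. 2⁻¹ ≡ 19 (mod 37), so λ ≡ 13.
  x = λ² - 4 - 6 = 169 - 10 ≡ 11; y = λ·(4 - 11) - 10 ≡ 10. → (11, 10)
9P: (11, 10) + (6, 36). λ = (36 - 10)/(6 - 11) ≡ 26/32 mod 37. 32⁻¹ ≡ 22 (mod 37), so λ ≡ 17.
  x = λ² - 11 - 6 = 289 - 17 ≡ 13; y = λ·(11 - 13) - 10 ≡ 30. → (13, 30)
10P: (13, 30) + (6, 36). λ = (36 - 30)/(6 - 13) ≡ 6/30 mod 37. 30⁻¹ ≡ 21 (mod 37), so λ ≡ 15.
  x = λ² - 13 - 6 = 225 - 19 ≡ 21; y = λ·(13 - 21) - 30 ≡ 35. → (21, 35)
11P: (21, 35) + (6, 36). λ = (36 - 35)/(6 - 21) ≡ 1/22 mod 37. 22⁻¹ ≡ 32 (mod 37) since 22·32 = 704 ≡ 1, so λ ≡ 32.
  x = λ² - 21 - 6 = 1024 - 27 ≡ 35; y = λ·(21 - 35) - 35 ≡ 35. → (35, 35)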